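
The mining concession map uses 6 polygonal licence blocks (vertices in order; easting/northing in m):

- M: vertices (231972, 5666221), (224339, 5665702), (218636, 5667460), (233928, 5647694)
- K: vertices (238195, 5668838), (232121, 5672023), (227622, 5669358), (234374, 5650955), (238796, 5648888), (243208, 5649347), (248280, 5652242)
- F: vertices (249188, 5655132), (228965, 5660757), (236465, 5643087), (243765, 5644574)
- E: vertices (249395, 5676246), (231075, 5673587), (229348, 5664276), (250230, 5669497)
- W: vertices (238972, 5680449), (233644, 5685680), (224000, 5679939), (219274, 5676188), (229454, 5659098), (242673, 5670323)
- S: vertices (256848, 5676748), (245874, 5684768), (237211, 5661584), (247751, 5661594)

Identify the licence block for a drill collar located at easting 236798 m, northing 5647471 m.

Cast a ray rightward from (236798, 5647471). For each polygon, the edges (by vertex number in listed order) whose endpoints lie on opposite sides of northing = 5647471, where each meets that height, and whether that is right or left of the point:
M: no edge straddles that height → 0 crossings.
K: no edge straddles that height → 0 crossings.
F: 2–3 at easting≈234604.2 (left), 4–1 at easting≈245253.0 (right) → 1 crossing.
E: no edge straddles that height → 0 crossings.
W: no edge straddles that height → 0 crossings.
S: no edge straddles that height → 0 crossings.
Only F has an odd count, so the point is inside F.

F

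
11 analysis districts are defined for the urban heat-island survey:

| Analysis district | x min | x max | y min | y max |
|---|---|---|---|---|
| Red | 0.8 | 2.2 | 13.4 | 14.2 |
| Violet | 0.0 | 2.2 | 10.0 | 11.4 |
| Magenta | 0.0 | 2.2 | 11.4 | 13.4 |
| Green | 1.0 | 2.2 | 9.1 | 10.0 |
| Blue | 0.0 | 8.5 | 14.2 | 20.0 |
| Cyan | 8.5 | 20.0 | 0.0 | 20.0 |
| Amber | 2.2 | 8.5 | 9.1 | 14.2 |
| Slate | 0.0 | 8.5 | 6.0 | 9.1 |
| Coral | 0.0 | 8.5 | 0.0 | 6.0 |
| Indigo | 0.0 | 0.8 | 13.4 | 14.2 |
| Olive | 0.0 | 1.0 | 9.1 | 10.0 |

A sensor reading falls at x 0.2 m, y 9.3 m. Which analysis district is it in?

The point has x = 0.2 and y = 9.3.
Only Olive satisfies 0.0 ≤ x ≤ 1.0 and 9.1 ≤ y ≤ 10.0.

Olive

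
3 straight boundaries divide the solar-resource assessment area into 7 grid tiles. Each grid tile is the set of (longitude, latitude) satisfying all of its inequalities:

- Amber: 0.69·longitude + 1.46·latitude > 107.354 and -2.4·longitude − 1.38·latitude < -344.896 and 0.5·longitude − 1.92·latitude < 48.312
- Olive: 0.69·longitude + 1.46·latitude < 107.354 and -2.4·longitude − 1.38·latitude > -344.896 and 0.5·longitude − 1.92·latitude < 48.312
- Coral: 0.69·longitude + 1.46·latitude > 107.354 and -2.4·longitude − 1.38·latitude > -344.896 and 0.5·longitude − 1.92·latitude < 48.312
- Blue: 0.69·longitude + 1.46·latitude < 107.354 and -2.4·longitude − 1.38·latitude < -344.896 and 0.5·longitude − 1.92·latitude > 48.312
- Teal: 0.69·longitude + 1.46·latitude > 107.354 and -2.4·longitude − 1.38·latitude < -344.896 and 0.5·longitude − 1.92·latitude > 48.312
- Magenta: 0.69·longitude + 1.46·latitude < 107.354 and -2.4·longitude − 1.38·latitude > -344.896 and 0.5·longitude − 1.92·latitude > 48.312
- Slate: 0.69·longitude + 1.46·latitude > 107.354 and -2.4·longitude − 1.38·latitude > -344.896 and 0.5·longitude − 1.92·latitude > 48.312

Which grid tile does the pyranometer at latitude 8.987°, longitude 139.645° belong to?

0.69·139.645 + 1.46·8.987 = 109.476, which is > 107.354
-2.4·139.645 − 1.38·8.987 = -347.550, which is < -344.896
0.5·139.645 − 1.92·8.987 = 52.567, which is > 48.312
This sign pattern matches Teal.

Teal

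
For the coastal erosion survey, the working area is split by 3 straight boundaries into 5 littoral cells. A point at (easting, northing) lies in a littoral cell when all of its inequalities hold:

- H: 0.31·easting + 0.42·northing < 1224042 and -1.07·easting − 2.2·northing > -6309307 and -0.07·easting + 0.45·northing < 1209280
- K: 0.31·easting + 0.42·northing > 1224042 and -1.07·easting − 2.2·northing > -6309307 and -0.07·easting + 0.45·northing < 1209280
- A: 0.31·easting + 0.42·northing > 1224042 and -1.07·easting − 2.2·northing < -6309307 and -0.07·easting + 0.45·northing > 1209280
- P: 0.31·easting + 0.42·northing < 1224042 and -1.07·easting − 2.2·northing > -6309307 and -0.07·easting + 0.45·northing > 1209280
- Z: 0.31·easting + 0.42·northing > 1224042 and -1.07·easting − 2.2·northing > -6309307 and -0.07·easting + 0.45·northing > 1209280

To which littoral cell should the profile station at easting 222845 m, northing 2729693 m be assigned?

0.31·222845 + 0.42·2729693 = 1215553.010, which is < 1224042
-1.07·222845 − 2.2·2729693 = -6243768.750, which is > -6309307
-0.07·222845 + 0.45·2729693 = 1212762.700, which is > 1209280
This sign pattern matches P.

P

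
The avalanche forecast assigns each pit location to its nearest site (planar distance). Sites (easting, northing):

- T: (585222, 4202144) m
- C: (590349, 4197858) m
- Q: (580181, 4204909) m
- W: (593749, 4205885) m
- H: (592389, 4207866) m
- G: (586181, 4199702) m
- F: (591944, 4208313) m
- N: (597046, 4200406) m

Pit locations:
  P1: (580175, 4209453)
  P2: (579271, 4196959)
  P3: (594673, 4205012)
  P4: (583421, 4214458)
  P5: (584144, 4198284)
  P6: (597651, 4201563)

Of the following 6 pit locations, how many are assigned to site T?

P1 → Q
P2 → G
P3 → W
P4 → Q
P5 → G
P6 → N
0 of the 6 go to T.

0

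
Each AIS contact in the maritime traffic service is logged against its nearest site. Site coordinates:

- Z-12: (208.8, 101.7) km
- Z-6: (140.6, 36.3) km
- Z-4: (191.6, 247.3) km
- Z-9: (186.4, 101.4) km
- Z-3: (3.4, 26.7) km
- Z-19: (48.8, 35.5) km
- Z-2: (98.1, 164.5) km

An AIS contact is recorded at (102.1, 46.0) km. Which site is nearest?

Squared distances to each site:
Z-12: 14487.380; Z-6: 1576.340; Z-4: 48531.940; Z-9: 10175.650; Z-3: 10114.180; Z-19: 2951.140; Z-2: 14058.250.
Minimum at Z-6.

Z-6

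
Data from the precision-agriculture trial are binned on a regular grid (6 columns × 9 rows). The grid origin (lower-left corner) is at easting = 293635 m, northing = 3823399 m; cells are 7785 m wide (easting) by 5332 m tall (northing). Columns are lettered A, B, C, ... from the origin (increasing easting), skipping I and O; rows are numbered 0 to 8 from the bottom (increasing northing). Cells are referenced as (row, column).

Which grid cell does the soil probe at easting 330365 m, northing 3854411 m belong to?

Column index: ⌊(330365 − 293635) / 7785⌋ = ⌊4.718⌋ = 4 → column E
Row offset from origin: ⌊(3854411 − 3823399) / 5332⌋ = ⌊5.816⌋ = 5 → row 5

(5, E)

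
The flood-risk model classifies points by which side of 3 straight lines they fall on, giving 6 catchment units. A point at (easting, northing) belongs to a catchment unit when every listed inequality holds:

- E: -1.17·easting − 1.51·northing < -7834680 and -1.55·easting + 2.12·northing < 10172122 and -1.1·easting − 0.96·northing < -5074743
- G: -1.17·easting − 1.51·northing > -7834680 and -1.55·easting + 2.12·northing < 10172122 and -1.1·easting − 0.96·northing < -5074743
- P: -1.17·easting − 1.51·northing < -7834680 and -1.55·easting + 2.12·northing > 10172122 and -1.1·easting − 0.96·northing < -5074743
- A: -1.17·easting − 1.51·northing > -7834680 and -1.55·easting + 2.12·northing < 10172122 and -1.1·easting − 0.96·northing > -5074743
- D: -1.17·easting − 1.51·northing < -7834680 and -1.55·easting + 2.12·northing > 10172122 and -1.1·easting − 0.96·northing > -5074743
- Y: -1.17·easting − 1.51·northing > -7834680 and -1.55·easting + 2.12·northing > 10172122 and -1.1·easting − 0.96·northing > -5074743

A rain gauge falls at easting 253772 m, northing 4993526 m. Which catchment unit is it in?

-1.17·253772 − 1.51·4993526 = -7837137.500, which is < -7834680
-1.55·253772 + 2.12·4993526 = 10192928.520, which is > 10172122
-1.1·253772 − 0.96·4993526 = -5072934.160, which is > -5074743
This sign pattern matches D.

D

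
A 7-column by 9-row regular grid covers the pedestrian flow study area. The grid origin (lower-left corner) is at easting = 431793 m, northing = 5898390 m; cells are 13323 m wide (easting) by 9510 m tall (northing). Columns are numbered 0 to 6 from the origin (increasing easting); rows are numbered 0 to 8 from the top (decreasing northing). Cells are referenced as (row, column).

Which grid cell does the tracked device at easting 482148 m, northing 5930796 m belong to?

Column index: ⌊(482148 − 431793) / 13323⌋ = ⌊3.780⌋ = 3
Row offset from origin: ⌊(5930796 − 5898390) / 9510⌋ = ⌊3.408⌋ = 3 → row 5 (counted from top)

(5, 3)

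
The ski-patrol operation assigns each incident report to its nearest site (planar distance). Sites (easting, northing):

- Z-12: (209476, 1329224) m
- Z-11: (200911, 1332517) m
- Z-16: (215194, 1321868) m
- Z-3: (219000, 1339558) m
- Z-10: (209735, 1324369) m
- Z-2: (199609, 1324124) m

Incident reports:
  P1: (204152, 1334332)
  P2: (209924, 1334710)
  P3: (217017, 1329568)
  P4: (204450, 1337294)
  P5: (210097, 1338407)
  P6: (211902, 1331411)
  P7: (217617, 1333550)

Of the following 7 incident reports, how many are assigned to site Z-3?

2

P1 → Z-11
P2 → Z-12
P3 → Z-12
P4 → Z-11
P5 → Z-3
P6 → Z-12
P7 → Z-3
2 of the 7 go to Z-3.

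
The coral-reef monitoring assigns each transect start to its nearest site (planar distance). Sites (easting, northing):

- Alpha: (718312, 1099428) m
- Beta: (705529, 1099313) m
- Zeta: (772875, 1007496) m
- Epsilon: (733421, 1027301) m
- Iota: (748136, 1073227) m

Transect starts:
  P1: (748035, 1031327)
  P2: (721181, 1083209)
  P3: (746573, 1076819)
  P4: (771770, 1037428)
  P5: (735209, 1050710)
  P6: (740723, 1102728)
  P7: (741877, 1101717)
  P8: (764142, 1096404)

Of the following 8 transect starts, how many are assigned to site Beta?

0

P1 → Epsilon
P2 → Alpha
P3 → Iota
P4 → Zeta
P5 → Epsilon
P6 → Alpha
P7 → Alpha
P8 → Iota
0 of the 8 go to Beta.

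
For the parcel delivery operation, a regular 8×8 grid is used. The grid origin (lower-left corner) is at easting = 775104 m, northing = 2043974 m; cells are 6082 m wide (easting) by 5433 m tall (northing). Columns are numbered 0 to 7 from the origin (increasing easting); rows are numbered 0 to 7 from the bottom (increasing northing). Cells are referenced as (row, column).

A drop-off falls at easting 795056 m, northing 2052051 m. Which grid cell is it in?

(1, 3)

Column index: ⌊(795056 − 775104) / 6082⌋ = ⌊3.280⌋ = 3
Row offset from origin: ⌊(2052051 − 2043974) / 5433⌋ = ⌊1.487⌋ = 1 → row 1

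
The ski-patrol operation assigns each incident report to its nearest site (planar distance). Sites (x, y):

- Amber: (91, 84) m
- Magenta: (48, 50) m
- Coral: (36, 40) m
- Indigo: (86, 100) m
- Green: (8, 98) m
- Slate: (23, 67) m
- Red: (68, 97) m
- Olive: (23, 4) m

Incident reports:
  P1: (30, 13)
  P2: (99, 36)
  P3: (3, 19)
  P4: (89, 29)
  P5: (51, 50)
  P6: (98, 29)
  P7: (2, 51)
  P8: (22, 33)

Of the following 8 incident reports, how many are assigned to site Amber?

P1 → Olive
P2 → Amber
P3 → Olive
P4 → Magenta
P5 → Magenta
P6 → Magenta
P7 → Slate
P8 → Coral
1 of the 8 goes to Amber.

1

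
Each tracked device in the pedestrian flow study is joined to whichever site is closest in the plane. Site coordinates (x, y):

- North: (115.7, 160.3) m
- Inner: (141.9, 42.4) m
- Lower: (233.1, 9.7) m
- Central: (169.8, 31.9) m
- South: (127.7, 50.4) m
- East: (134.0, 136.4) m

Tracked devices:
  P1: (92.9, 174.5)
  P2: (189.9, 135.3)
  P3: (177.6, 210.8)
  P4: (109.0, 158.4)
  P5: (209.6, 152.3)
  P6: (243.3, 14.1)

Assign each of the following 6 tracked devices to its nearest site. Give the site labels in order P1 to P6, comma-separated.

North, East, North, North, East, Lower

P1 → North (d²=721.48)
P2 → East (d²=3126.02)
P3 → North (d²=6381.86)
P4 → North (d²=48.50)
P5 → East (d²=5968.17)
P6 → Lower (d²=123.40)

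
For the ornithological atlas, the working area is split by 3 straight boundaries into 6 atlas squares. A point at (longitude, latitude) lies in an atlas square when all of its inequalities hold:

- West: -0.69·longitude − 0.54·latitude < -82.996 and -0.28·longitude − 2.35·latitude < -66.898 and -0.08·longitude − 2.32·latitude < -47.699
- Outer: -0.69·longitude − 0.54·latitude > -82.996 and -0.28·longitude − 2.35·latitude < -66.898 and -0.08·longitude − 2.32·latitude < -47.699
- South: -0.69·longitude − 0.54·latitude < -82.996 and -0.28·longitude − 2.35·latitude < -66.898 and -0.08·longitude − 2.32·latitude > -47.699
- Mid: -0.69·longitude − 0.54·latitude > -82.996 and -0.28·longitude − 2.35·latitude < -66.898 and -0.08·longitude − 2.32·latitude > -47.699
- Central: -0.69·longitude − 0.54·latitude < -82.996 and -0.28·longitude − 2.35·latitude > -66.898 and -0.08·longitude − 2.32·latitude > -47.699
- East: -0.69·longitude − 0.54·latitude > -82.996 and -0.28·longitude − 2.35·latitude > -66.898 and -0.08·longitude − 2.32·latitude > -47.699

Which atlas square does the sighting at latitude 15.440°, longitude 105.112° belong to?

East

-0.69·105.112 − 0.54·15.440 = -80.865, which is > -82.996
-0.28·105.112 − 2.35·15.440 = -65.715, which is > -66.898
-0.08·105.112 − 2.32·15.440 = -44.230, which is > -47.699
This sign pattern matches East.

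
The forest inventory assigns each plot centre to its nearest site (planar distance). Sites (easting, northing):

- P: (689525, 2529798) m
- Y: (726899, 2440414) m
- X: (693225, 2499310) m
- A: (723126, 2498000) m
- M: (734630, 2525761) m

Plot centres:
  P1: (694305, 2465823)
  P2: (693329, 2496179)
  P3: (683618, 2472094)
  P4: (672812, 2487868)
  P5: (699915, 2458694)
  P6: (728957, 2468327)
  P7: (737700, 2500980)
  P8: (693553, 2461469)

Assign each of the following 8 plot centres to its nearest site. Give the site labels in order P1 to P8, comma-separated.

X, X, X, X, Y, Y, A, X

P1 → X (d²=1122545569.00)
P2 → X (d²=9813977.00)
P3 → X (d²=833005105.00)
P4 → X (d²=547609933.00)
P5 → Y (d²=1062294656.00)
P6 → Y (d²=783370933.00)
P7 → A (d²=221281876.00)
P8 → X (d²=1432048865.00)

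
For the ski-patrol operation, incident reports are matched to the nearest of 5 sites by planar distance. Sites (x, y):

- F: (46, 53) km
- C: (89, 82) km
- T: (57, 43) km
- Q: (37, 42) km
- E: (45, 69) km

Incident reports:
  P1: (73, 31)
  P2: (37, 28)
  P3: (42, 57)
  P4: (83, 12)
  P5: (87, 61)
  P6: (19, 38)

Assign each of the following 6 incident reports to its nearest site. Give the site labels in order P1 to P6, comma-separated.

T, Q, F, T, C, Q

P1 → T (d²=400.00)
P2 → Q (d²=196.00)
P3 → F (d²=32.00)
P4 → T (d²=1637.00)
P5 → C (d²=445.00)
P6 → Q (d²=340.00)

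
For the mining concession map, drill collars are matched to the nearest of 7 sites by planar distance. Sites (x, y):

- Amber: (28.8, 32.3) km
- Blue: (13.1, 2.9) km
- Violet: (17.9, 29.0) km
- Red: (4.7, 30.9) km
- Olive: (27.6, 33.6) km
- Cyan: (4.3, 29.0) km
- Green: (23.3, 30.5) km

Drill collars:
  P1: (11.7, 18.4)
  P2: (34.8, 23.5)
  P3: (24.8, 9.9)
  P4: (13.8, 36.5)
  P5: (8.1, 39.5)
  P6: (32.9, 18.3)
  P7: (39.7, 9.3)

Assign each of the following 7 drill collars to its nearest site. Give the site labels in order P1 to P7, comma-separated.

Violet, Amber, Blue, Violet, Red, Amber, Amber

P1 → Violet (d²=150.80)
P2 → Amber (d²=113.44)
P3 → Blue (d²=185.89)
P4 → Violet (d²=73.06)
P5 → Red (d²=85.52)
P6 → Amber (d²=212.81)
P7 → Amber (d²=647.81)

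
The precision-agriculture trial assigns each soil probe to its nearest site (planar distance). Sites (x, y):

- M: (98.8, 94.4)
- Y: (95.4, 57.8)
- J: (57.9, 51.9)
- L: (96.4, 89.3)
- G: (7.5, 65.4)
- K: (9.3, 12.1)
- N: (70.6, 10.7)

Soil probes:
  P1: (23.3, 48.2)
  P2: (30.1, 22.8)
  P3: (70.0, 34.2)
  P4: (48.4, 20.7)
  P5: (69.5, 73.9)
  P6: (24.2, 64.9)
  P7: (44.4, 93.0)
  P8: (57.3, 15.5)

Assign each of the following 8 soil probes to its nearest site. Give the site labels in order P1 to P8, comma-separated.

P1 → G (d²=545.48)
P2 → K (d²=547.13)
P3 → J (d²=459.70)
P4 → N (d²=592.84)
P5 → J (d²=618.56)
P6 → G (d²=279.14)
P7 → J (d²=1871.46)
P8 → N (d²=199.93)

G, K, J, N, J, G, J, N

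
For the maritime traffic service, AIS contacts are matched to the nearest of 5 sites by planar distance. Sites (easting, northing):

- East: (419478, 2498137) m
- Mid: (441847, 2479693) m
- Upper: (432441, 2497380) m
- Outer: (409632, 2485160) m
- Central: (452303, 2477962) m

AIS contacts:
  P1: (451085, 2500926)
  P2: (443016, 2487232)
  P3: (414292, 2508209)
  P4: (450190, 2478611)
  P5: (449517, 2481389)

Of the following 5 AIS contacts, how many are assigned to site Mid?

P1 → Upper
P2 → Mid
P3 → East
P4 → Central
P5 → Central
1 of the 5 goes to Mid.

1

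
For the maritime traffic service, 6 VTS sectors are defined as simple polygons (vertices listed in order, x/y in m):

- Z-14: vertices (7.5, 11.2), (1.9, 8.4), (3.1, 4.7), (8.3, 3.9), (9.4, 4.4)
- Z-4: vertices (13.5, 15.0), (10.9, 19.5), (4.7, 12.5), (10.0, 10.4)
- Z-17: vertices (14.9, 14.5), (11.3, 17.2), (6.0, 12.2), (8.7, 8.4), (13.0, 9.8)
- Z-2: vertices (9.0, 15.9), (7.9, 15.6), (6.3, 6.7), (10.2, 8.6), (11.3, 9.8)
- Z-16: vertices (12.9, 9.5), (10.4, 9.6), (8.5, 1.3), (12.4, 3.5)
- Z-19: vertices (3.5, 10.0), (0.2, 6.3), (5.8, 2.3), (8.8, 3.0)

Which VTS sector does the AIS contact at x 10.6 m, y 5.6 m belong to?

Z-16

Cast a ray rightward from (10.6, 5.6). For each polygon, the edges (by vertex number in listed order) whose endpoints lie on opposite sides of y = 5.6, where each meets that height, and whether that is right or left of the point:
Z-14: 2–3 at x≈2.81 (left), 5–1 at x≈9.06 (left) → 0 crossings.
Z-4: no edge straddles that height → 0 crossings.
Z-17: no edge straddles that height → 0 crossings.
Z-2: no edge straddles that height → 0 crossings.
Z-16: 2–3 at x≈9.48 (left), 4–1 at x≈12.58 (right) → 1 crossing.
Z-19: 2–3 at x≈1.18 (left), 4–1 at x≈6.83 (left) → 0 crossings.
Only Z-16 has an odd count, so the point is inside Z-16.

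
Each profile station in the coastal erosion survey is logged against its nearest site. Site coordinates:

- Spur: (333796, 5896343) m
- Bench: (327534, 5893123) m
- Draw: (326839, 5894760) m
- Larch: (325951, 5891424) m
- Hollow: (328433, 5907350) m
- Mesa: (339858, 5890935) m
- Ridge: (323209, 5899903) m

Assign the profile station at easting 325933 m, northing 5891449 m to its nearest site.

Larch

Squared distances to each site:
Spur: 85778005.000; Bench: 5365477.000; Draw: 11783557.000; Larch: 949.000; Hollow: 259091801.000; Mesa: 194169821.000; Ridge: 78890292.000.
Minimum at Larch.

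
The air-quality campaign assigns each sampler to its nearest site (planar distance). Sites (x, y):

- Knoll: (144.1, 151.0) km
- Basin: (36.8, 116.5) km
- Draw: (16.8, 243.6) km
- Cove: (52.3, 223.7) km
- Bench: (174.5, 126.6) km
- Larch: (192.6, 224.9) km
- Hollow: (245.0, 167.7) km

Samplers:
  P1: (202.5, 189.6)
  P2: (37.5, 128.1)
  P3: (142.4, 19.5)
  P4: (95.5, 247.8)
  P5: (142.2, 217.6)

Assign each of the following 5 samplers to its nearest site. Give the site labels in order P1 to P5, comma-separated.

P1 → Larch (d²=1344.10)
P2 → Basin (d²=135.05)
P3 → Bench (d²=12500.82)
P4 → Cove (d²=2447.05)
P5 → Larch (d²=2593.45)

Larch, Basin, Bench, Cove, Larch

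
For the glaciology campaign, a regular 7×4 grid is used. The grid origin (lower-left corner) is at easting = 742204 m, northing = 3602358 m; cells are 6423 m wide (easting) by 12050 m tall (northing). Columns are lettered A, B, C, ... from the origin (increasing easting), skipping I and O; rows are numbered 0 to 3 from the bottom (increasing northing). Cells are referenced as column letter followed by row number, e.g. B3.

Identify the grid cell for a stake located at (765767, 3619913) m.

Column index: ⌊(765767 − 742204) / 6423⌋ = ⌊3.669⌋ = 3 → column D
Row offset from origin: ⌊(3619913 − 3602358) / 12050⌋ = ⌊1.457⌋ = 1 → row 1

D1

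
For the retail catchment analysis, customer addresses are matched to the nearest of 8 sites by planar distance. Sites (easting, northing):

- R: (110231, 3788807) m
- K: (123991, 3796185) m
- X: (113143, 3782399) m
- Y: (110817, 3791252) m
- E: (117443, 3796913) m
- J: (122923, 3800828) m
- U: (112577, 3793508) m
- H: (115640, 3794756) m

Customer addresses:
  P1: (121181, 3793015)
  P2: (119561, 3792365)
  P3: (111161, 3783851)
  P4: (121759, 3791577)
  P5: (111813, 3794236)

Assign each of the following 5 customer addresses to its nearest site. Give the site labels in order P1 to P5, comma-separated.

K, H, X, K, U

P1 → K (d²=17945000.00)
P2 → H (d²=21091122.00)
P3 → X (d²=6036628.00)
P4 → K (d²=26215488.00)
P5 → U (d²=1113680.00)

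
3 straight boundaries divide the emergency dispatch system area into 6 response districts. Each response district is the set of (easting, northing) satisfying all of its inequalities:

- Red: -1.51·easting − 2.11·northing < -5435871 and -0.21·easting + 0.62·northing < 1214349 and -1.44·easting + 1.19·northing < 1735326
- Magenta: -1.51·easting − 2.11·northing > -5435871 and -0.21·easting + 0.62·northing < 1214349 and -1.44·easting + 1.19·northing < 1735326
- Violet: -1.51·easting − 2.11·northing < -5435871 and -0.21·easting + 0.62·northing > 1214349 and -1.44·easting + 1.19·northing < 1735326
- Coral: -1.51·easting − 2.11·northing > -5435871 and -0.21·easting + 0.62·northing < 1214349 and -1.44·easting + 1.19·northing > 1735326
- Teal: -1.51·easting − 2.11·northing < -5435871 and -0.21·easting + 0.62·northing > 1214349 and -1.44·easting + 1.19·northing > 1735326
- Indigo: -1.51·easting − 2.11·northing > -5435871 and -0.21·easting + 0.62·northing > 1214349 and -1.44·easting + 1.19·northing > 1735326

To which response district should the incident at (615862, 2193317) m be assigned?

-1.51·615862 − 2.11·2193317 = -5557850.490, which is < -5435871
-0.21·615862 + 0.62·2193317 = 1230525.520, which is > 1214349
-1.44·615862 + 1.19·2193317 = 1723205.950, which is < 1735326
This sign pattern matches Violet.

Violet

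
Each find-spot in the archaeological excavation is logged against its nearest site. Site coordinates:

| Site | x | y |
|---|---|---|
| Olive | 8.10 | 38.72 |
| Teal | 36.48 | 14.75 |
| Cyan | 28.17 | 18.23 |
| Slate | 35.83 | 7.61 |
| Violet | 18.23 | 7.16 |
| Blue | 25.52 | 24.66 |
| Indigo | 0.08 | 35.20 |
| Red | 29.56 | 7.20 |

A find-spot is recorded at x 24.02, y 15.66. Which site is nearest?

Cyan

Squared distances to each site:
Olive: 785.210; Teal: 156.080; Cyan: 23.827; Slate: 204.279; Violet: 105.774; Blue: 83.250; Indigo: 954.935; Red: 102.263.
Minimum at Cyan.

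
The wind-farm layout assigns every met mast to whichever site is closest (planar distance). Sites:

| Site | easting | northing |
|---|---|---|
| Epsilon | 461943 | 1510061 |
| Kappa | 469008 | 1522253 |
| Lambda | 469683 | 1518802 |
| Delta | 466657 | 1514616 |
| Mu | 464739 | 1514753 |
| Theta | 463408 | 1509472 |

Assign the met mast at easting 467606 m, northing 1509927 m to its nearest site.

Theta

Squared distances to each site:
Epsilon: 32087525.000; Kappa: 153895880.000; Lambda: 83079554.000; Delta: 22887322.000; Mu: 31509965.000; Theta: 17830229.000.
Minimum at Theta.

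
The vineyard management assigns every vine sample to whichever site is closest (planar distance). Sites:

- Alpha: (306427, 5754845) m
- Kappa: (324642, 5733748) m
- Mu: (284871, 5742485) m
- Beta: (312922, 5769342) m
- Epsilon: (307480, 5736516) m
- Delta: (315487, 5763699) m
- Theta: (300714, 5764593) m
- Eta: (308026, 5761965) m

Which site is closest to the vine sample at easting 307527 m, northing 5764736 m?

Eta

Squared distances to each site:
Alpha: 99041881.000; Kappa: 1253179369.000; Mu: 1008401337.000; Beta: 50321261.000; Epsilon: 796370609.000; Delta: 64436969.000; Theta: 46437418.000; Eta: 7927442.000.
Minimum at Eta.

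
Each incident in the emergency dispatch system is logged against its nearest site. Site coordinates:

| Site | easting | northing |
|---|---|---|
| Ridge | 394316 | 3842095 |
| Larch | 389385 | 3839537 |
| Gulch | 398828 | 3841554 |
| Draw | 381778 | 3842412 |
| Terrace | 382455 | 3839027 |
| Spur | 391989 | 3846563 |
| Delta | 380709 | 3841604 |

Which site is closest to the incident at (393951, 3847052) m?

Spur

Squared distances to each site:
Ridge: 24705074.000; Larch: 77323581.000; Gulch: 54013133.000; Draw: 169711529.000; Terrace: 196558641.000; Spur: 4088565.000; Delta: 205031268.000.
Minimum at Spur.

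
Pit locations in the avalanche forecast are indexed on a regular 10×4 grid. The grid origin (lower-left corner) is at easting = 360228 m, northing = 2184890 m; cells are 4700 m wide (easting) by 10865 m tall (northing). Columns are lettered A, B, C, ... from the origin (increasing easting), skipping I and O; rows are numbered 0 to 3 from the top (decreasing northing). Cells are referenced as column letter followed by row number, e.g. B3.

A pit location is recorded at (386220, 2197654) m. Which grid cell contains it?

F2

Column index: ⌊(386220 − 360228) / 4700⌋ = ⌊5.530⌋ = 5 → column F
Row offset from origin: ⌊(2197654 − 2184890) / 10865⌋ = ⌊1.175⌋ = 1 → row 2 (counted from top)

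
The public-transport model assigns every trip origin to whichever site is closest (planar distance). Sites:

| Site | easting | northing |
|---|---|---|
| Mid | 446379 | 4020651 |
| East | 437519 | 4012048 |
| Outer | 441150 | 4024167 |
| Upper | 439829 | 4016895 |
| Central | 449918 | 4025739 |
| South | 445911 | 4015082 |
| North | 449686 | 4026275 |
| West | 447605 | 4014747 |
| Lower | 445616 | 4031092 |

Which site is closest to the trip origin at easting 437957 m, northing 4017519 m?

Squared distances to each site:
Mid: 80739508.000; East: 30123685.000; Outer: 54391153.000; Upper: 3893760.000; Central: 210633921.000; South: 69205085.000; North: 214236977.000; West: 100767888.000; Lower: 242886610.000.
Minimum at Upper.

Upper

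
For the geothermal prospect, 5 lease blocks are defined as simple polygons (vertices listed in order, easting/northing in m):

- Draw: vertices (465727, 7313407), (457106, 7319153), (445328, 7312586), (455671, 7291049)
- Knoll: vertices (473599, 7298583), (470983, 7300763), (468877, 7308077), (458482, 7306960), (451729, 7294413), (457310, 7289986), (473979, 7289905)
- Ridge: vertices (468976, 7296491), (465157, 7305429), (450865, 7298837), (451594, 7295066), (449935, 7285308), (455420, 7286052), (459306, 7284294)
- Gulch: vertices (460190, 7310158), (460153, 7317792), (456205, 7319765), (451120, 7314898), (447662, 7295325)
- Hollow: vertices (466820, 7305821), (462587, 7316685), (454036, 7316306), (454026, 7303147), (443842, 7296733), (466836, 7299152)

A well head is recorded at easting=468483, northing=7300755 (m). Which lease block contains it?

Knoll

Cast a ray rightward from (468483, 7300755). For each polygon, the edges (by vertex number in listed order) whose endpoints lie on opposite sides of northing = 7300755, where each meets that height, and whether that is right or left of the point:
Draw: 3–4 at easting≈451009.8 (left), 4–1 at easting≈460036.5 (left) → 0 crossings.
Knoll: 1–2 at easting≈470992.6 (right), 4–5 at easting≈455142.4 (left) → 1 crossing.
Ridge: 1–2 at easting≈467154.1 (left), 2–3 at easting≈455023.4 (left) → 0 crossings.
Gulch: 4–5 at easting≈448621.3 (left), 5–1 at easting≈452248.2 (left) → 0 crossings.
Hollow: 4–5 at easting≈450228.0 (left), 6–1 at easting≈466832.2 (left) → 0 crossings.
Only Knoll has an odd count, so the point is inside Knoll.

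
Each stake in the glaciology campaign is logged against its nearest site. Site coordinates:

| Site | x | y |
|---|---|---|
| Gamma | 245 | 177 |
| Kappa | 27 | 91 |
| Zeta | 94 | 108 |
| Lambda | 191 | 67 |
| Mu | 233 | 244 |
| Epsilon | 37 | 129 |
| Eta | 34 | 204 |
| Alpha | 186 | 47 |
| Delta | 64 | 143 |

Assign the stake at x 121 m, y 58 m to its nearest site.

Zeta

Squared distances to each site:
Gamma: 29537.000; Kappa: 9925.000; Zeta: 3229.000; Lambda: 4981.000; Mu: 47140.000; Epsilon: 12097.000; Eta: 28885.000; Alpha: 4346.000; Delta: 10474.000.
Minimum at Zeta.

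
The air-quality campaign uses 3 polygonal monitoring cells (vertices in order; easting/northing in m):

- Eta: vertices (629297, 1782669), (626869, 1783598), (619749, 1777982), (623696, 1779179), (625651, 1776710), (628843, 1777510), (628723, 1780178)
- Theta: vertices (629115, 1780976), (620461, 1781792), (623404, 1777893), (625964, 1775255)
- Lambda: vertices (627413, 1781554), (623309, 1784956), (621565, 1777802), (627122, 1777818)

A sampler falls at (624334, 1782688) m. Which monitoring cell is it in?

Lambda

Cast a ray rightward from (624334, 1782688). For each polygon, the edges (by vertex number in listed order) whose endpoints lie on opposite sides of northing = 1782688, where each meets that height, and whether that is right or left of the point:
Eta: 1–2 at easting≈629247.3 (right), 2–3 at easting≈625715.3 (right) → 2 crossings.
Theta: no edge straddles that height → 0 crossings.
Lambda: 1–2 at easting≈626045.0 (right), 2–3 at easting≈622756.1 (left) → 1 crossing.
Only Lambda has an odd count, so the point is inside Lambda.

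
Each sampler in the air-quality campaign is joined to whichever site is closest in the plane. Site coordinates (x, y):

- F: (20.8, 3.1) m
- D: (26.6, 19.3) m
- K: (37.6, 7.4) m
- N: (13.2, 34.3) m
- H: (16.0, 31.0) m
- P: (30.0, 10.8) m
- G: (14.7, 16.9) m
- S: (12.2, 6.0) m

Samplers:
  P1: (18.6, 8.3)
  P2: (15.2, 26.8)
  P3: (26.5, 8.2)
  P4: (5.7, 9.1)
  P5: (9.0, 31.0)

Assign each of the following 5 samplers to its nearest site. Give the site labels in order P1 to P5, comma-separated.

F, H, P, S, N

P1 → F (d²=31.88)
P2 → H (d²=18.28)
P3 → P (d²=19.01)
P4 → S (d²=51.86)
P5 → N (d²=28.53)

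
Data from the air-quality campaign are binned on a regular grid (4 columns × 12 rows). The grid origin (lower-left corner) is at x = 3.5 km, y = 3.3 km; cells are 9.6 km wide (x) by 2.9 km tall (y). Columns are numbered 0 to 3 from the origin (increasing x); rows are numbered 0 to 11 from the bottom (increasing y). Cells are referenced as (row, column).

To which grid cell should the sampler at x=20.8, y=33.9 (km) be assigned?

Column index: ⌊(20.8 − 3.5) / 9.6⌋ = ⌊1.802⌋ = 1
Row offset from origin: ⌊(33.9 − 3.3) / 2.9⌋ = ⌊10.552⌋ = 10 → row 10

(10, 1)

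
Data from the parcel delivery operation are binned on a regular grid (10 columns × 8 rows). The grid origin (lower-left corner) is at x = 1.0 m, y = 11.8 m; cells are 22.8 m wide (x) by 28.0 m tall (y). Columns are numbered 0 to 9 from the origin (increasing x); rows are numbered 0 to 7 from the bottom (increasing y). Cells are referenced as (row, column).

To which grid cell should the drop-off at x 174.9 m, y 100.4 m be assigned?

(3, 7)

Column index: ⌊(174.9 − 1.0) / 22.8⌋ = ⌊7.627⌋ = 7
Row offset from origin: ⌊(100.4 − 11.8) / 28.0⌋ = ⌊3.164⌋ = 3 → row 3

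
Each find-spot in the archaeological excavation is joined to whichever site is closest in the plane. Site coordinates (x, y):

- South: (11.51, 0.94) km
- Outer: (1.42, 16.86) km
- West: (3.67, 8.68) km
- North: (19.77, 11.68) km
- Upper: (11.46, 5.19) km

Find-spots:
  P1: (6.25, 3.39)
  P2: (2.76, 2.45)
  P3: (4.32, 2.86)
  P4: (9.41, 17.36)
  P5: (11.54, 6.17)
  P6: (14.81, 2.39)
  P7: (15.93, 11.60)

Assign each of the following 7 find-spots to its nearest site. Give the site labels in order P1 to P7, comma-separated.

Upper, West, West, Outer, Upper, South, North

P1 → Upper (d²=30.38)
P2 → West (d²=39.64)
P3 → West (d²=34.29)
P4 → Outer (d²=64.09)
P5 → Upper (d²=0.97)
P6 → South (d²=12.99)
P7 → North (d²=14.75)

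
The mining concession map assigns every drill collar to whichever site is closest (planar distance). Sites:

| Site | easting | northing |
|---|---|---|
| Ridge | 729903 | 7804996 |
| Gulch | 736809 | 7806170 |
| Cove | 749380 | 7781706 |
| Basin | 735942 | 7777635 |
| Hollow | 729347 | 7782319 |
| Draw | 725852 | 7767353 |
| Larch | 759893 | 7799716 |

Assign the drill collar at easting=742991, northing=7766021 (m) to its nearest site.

Basin

Squared distances to each site:
Ridge: 1690346369.000; Gulch: 1650159325.000; Cove: 286838546.000; Basin: 184573397.000; Hollow: 451783540.000; Draw: 295519545.000; Larch: 1421030629.000.
Minimum at Basin.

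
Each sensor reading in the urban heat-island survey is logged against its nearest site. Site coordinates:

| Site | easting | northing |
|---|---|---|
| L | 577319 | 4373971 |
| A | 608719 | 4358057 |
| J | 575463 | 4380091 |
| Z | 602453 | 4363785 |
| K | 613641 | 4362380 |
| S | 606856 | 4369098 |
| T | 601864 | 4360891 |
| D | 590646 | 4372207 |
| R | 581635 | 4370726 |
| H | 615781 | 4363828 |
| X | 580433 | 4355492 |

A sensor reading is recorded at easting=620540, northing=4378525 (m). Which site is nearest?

H

Squared distances to each site:
L: 1888793757.000; A: 558675065.000; J: 2034388285.000; Z: 544407169.000; K: 308257226.000; S: 276120185.000; T: 659750932.000; D: 933568360.000; R: 1574423426.000; H: 238649890.000; X: 2139090538.000.
Minimum at H.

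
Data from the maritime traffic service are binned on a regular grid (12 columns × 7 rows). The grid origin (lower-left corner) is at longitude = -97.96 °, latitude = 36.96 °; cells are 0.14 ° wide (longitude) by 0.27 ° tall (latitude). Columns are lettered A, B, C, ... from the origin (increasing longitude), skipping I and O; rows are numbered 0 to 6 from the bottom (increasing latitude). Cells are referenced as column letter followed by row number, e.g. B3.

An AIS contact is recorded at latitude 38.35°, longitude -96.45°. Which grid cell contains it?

L5

Column index: ⌊(-96.45 − -97.96) / 0.14⌋ = ⌊10.786⌋ = 10 → column L
Row offset from origin: ⌊(38.35 − 36.96) / 0.27⌋ = ⌊5.148⌋ = 5 → row 5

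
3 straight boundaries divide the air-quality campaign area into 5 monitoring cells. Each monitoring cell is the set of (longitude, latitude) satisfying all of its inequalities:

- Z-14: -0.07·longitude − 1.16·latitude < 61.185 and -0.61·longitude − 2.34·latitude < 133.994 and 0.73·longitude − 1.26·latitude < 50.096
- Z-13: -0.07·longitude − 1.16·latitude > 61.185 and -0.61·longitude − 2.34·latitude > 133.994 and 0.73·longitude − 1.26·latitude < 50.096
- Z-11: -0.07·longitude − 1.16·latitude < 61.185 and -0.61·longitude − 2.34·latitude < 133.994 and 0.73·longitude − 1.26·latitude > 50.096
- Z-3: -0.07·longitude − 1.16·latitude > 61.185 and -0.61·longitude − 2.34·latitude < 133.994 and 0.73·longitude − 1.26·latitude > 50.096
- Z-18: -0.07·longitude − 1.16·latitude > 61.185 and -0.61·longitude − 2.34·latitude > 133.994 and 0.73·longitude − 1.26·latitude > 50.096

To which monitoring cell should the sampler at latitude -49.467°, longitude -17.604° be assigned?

-0.07·-17.604 − 1.16·-49.467 = 58.614, which is < 61.185
-0.61·-17.604 − 2.34·-49.467 = 126.491, which is < 133.994
0.73·-17.604 − 1.26·-49.467 = 49.478, which is < 50.096
This sign pattern matches Z-14.

Z-14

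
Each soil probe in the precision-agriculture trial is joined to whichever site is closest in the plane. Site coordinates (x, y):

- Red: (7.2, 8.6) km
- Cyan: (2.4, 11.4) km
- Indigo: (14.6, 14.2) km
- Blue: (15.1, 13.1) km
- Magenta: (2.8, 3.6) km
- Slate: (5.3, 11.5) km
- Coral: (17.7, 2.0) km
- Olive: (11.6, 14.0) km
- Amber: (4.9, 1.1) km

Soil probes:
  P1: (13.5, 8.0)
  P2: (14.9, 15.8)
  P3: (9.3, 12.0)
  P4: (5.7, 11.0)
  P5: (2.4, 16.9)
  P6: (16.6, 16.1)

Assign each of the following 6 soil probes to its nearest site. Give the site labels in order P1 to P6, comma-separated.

P1 → Blue (d²=28.57)
P2 → Indigo (d²=2.65)
P3 → Olive (d²=9.29)
P4 → Slate (d²=0.41)
P5 → Cyan (d²=30.25)
P6 → Indigo (d²=7.61)

Blue, Indigo, Olive, Slate, Cyan, Indigo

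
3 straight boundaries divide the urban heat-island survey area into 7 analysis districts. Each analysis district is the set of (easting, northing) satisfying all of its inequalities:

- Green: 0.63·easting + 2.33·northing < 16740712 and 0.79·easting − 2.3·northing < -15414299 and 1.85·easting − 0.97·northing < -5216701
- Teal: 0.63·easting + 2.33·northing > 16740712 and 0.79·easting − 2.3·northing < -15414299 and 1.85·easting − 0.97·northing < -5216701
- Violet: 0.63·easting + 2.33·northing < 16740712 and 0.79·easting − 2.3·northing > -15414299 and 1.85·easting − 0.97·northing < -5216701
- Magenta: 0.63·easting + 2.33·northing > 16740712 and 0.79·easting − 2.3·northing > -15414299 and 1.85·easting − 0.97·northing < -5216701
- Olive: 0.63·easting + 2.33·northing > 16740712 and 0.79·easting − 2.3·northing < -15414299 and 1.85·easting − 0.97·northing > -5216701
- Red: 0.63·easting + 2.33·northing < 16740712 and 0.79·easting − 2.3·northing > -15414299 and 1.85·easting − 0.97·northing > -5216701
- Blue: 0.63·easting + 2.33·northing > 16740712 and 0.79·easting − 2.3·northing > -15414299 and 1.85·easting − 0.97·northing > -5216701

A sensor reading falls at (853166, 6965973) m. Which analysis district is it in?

0.63·853166 + 2.33·6965973 = 16768211.670, which is > 16740712
0.79·853166 − 2.3·6965973 = -15347736.760, which is > -15414299
1.85·853166 − 0.97·6965973 = -5178636.710, which is > -5216701
This sign pattern matches Blue.

Blue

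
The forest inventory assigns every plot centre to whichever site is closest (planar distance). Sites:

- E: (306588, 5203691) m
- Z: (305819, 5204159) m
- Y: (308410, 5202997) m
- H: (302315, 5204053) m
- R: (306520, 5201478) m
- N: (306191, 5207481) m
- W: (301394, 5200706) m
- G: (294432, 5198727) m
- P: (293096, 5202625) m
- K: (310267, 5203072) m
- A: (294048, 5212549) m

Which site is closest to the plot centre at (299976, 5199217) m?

W

Squared distances to each site:
E: 63735220.000; Z: 58564013.000; Y: 85420756.000; H: 28857817.000; R: 47936057.000; N: 106919921.000; W: 4227845.000; G: 30976036.000; P: 58948864.000; K: 120765706.000; A: 212883408.000.
Minimum at W.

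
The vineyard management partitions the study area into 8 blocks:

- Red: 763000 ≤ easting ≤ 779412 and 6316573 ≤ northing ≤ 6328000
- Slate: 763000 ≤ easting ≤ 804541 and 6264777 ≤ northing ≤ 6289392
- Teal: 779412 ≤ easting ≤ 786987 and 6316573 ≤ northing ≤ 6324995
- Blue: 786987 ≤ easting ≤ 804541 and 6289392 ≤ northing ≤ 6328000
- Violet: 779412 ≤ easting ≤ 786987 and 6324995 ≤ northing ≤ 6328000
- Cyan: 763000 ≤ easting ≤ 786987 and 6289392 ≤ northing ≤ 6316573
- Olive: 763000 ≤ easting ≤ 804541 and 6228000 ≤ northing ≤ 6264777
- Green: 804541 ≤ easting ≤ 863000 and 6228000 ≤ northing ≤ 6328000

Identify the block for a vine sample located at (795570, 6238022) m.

The point has easting = 795570 and northing = 6238022.
Only Olive satisfies 763000 ≤ easting ≤ 804541 and 6228000 ≤ northing ≤ 6264777.

Olive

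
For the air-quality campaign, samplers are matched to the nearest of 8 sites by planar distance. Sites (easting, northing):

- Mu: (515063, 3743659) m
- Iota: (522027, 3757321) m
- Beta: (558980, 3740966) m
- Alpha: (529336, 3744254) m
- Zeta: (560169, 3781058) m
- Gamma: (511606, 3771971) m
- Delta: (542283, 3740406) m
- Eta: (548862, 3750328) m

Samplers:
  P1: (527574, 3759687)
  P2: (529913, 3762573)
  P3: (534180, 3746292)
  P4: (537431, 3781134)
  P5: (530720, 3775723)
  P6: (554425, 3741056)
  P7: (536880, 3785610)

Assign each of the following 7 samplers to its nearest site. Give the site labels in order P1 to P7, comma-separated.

Iota, Iota, Alpha, Zeta, Gamma, Beta, Zeta

P1 → Iota (d²=36367165.00)
P2 → Iota (d²=89772500.00)
P3 → Alpha (d²=27617780.00)
P4 → Zeta (d²=517022420.00)
P5 → Gamma (d²=379422500.00)
P6 → Beta (d²=20756125.00)
P7 → Zeta (d²=563098225.00)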